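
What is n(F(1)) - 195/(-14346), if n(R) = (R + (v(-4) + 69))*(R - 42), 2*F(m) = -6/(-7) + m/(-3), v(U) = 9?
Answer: -4592383357/1405908 ≈ -3266.5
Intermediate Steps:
F(m) = 3/7 - m/6 (F(m) = (-6/(-7) + m/(-3))/2 = (-6*(-1/7) + m*(-1/3))/2 = (6/7 - m/3)/2 = 3/7 - m/6)
n(R) = (-42 + R)*(78 + R) (n(R) = (R + (9 + 69))*(R - 42) = (R + 78)*(-42 + R) = (78 + R)*(-42 + R) = (-42 + R)*(78 + R))
n(F(1)) - 195/(-14346) = (-3276 + (3/7 - 1/6*1)**2 + 36*(3/7 - 1/6*1)) - 195/(-14346) = (-3276 + (3/7 - 1/6)**2 + 36*(3/7 - 1/6)) - 195*(-1)/14346 = (-3276 + (11/42)**2 + 36*(11/42)) - 1*(-65/4782) = (-3276 + 121/1764 + 66/7) + 65/4782 = -5762111/1764 + 65/4782 = -4592383357/1405908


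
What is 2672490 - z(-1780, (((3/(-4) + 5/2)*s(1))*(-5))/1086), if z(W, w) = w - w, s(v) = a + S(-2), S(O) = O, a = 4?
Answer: 2672490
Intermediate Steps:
s(v) = 2 (s(v) = 4 - 2 = 2)
z(W, w) = 0
2672490 - z(-1780, (((3/(-4) + 5/2)*s(1))*(-5))/1086) = 2672490 - 1*0 = 2672490 + 0 = 2672490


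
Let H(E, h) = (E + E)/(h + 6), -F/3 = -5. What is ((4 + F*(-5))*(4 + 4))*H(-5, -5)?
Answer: 5680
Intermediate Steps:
F = 15 (F = -3*(-5) = 15)
H(E, h) = 2*E/(6 + h) (H(E, h) = (2*E)/(6 + h) = 2*E/(6 + h))
((4 + F*(-5))*(4 + 4))*H(-5, -5) = ((4 + 15*(-5))*(4 + 4))*(2*(-5)/(6 - 5)) = ((4 - 75)*8)*(2*(-5)/1) = (-71*8)*(2*(-5)*1) = -568*(-10) = 5680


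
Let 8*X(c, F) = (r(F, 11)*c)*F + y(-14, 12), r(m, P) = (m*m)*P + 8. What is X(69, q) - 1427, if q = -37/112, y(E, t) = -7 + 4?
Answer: -16337517115/11239424 ≈ -1453.6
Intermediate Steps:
y(E, t) = -3
q = -37/112 (q = -37*1/112 = -37/112 ≈ -0.33036)
r(m, P) = 8 + P*m² (r(m, P) = m²*P + 8 = P*m² + 8 = 8 + P*m²)
X(c, F) = -3/8 + F*c*(8 + 11*F²)/8 (X(c, F) = (((8 + 11*F²)*c)*F - 3)/8 = ((c*(8 + 11*F²))*F - 3)/8 = (F*c*(8 + 11*F²) - 3)/8 = (-3 + F*c*(8 + 11*F²))/8 = -3/8 + F*c*(8 + 11*F²)/8)
X(69, q) - 1427 = (-3/8 + (⅛)*(-37/112)*69*(8 + 11*(-37/112)²)) - 1427 = (-3/8 + (⅛)*(-37/112)*69*(8 + 11*(1369/12544))) - 1427 = (-3/8 + (⅛)*(-37/112)*69*(8 + 15059/12544)) - 1427 = (-3/8 + (⅛)*(-37/112)*69*(115411/12544)) - 1427 = (-3/8 - 294644283/11239424) - 1427 = -298859067/11239424 - 1427 = -16337517115/11239424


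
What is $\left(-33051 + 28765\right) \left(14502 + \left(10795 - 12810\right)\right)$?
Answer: $-53519282$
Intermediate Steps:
$\left(-33051 + 28765\right) \left(14502 + \left(10795 - 12810\right)\right) = - 4286 \left(14502 - 2015\right) = \left(-4286\right) 12487 = -53519282$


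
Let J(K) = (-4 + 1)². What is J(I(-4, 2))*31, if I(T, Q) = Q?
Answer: 279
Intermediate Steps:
J(K) = 9 (J(K) = (-3)² = 9)
J(I(-4, 2))*31 = 9*31 = 279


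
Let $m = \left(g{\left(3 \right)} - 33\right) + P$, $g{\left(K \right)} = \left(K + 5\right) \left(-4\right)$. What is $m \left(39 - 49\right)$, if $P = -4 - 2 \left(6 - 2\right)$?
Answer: $770$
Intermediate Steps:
$g{\left(K \right)} = -20 - 4 K$ ($g{\left(K \right)} = \left(5 + K\right) \left(-4\right) = -20 - 4 K$)
$P = -12$ ($P = -4 - 8 = -12$)
$m = -77$ ($m = \left(\left(-20 - 12\right) - 33\right) - 12 = \left(-32 - 33\right) - 12 = -65 - 12 = -77$)
$m \left(39 - 49\right) = - 77 \left(39 - 49\right) = \left(-77\right) \left(-10\right) = 770$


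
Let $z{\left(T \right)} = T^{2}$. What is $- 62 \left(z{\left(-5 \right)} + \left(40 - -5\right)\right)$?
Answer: $-4340$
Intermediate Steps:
$- 62 \left(z{\left(-5 \right)} + \left(40 - -5\right)\right) = - 62 \left(\left(-5\right)^{2} + \left(40 - -5\right)\right) = - 62 \left(25 + \left(40 + 5\right)\right) = - 62 \left(25 + 45\right) = \left(-62\right) 70 = -4340$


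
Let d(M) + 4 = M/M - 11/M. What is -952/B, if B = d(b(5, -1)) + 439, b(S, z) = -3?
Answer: -2856/1319 ≈ -2.1653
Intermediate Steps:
d(M) = -3 - 11/M (d(M) = -4 + (M/M - 11/M) = -4 + (1 - 11/M) = -3 - 11/M)
B = 1319/3 (B = (-3 - 11/(-3)) + 439 = (-3 - 11*(-⅓)) + 439 = (-3 + 11/3) + 439 = ⅔ + 439 = 1319/3 ≈ 439.67)
-952/B = -952/1319/3 = -952*3/1319 = -2856/1319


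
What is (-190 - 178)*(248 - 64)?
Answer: -67712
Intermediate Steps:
(-190 - 178)*(248 - 64) = -368*184 = -67712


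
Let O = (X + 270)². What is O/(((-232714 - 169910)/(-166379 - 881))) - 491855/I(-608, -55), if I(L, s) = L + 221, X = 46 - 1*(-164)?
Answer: 8745218215/90171 ≈ 96985.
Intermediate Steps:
X = 210 (X = 46 + 164 = 210)
I(L, s) = 221 + L
O = 230400 (O = (210 + 270)² = 480² = 230400)
O/(((-232714 - 169910)/(-166379 - 881))) - 491855/I(-608, -55) = 230400/(((-232714 - 169910)/(-166379 - 881))) - 491855/(221 - 608) = 230400/((-402624/(-167260))) - 491855/(-387) = 230400/((-402624*(-1/167260))) - 491855*(-1/387) = 230400/(100656/41815) + 491855/387 = 230400*(41815/100656) + 491855/387 = 66904000/699 + 491855/387 = 8745218215/90171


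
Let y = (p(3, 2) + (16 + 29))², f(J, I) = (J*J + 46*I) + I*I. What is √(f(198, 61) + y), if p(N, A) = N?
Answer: √48035 ≈ 219.17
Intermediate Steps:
f(J, I) = I² + J² + 46*I (f(J, I) = (J² + 46*I) + I² = I² + J² + 46*I)
y = 2304 (y = (3 + (16 + 29))² = (3 + 45)² = 48² = 2304)
√(f(198, 61) + y) = √((61² + 198² + 46*61) + 2304) = √((3721 + 39204 + 2806) + 2304) = √(45731 + 2304) = √48035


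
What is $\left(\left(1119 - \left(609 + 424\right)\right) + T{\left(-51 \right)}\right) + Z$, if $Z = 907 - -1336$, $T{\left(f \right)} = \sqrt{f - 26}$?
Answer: $2329 + i \sqrt{77} \approx 2329.0 + 8.775 i$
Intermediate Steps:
$T{\left(f \right)} = \sqrt{-26 + f}$
$Z = 2243$ ($Z = 907 + 1336 = 2243$)
$\left(\left(1119 - \left(609 + 424\right)\right) + T{\left(-51 \right)}\right) + Z = \left(\left(1119 - \left(609 + 424\right)\right) + \sqrt{-26 - 51}\right) + 2243 = \left(\left(1119 - 1033\right) + \sqrt{-77}\right) + 2243 = \left(\left(1119 - 1033\right) + i \sqrt{77}\right) + 2243 = \left(86 + i \sqrt{77}\right) + 2243 = 2329 + i \sqrt{77}$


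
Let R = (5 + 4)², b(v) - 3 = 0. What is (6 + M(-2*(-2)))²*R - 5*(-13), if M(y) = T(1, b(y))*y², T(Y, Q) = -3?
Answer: 142949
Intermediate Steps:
b(v) = 3 (b(v) = 3 + 0 = 3)
M(y) = -3*y²
R = 81 (R = 9² = 81)
(6 + M(-2*(-2)))²*R - 5*(-13) = (6 - 3*(-2*(-2))²)²*81 - 5*(-13) = (6 - 3*4²)²*81 + 65 = (6 - 3*16)²*81 + 65 = (6 - 48)²*81 + 65 = (-42)²*81 + 65 = 1764*81 + 65 = 142884 + 65 = 142949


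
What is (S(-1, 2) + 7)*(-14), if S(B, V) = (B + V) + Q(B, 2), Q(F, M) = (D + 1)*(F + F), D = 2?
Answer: -28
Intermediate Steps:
Q(F, M) = 6*F (Q(F, M) = (2 + 1)*(F + F) = 3*(2*F) = 6*F)
S(B, V) = V + 7*B (S(B, V) = (B + V) + 6*B = V + 7*B)
(S(-1, 2) + 7)*(-14) = ((2 + 7*(-1)) + 7)*(-14) = ((2 - 7) + 7)*(-14) = (-5 + 7)*(-14) = 2*(-14) = -28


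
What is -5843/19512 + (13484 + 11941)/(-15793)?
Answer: -588371099/308153016 ≈ -1.9093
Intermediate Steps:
-5843/19512 + (13484 + 11941)/(-15793) = -5843*1/19512 + 25425*(-1/15793) = -5843/19512 - 25425/15793 = -588371099/308153016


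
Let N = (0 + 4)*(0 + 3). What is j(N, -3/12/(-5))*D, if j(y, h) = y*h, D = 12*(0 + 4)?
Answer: 144/5 ≈ 28.800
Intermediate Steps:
N = 12 (N = 4*3 = 12)
D = 48 (D = 12*4 = 48)
j(y, h) = h*y
j(N, -3/12/(-5))*D = ((-3/12/(-5))*12)*48 = ((-3*1/12*(-1/5))*12)*48 = (-1/4*(-1/5)*12)*48 = ((1/20)*12)*48 = (3/5)*48 = 144/5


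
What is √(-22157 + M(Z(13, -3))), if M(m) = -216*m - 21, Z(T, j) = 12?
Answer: I*√24770 ≈ 157.38*I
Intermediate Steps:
M(m) = -21 - 216*m
√(-22157 + M(Z(13, -3))) = √(-22157 + (-21 - 216*12)) = √(-22157 + (-21 - 2592)) = √(-22157 - 2613) = √(-24770) = I*√24770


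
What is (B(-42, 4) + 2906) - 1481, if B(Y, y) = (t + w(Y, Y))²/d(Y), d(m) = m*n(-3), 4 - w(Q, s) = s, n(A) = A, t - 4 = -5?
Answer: 20175/14 ≈ 1441.1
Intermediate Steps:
t = -1 (t = 4 - 5 = -1)
w(Q, s) = 4 - s
d(m) = -3*m (d(m) = m*(-3) = -3*m)
B(Y, y) = -(3 - Y)²/(3*Y) (B(Y, y) = (-1 + (4 - Y))²/((-3*Y)) = (3 - Y)²*(-1/(3*Y)) = -(3 - Y)²/(3*Y))
(B(-42, 4) + 2906) - 1481 = (-⅓*(-3 - 42)²/(-42) + 2906) - 1481 = (-⅓*(-1/42)*(-45)² + 2906) - 1481 = (-⅓*(-1/42)*2025 + 2906) - 1481 = (225/14 + 2906) - 1481 = 40909/14 - 1481 = 20175/14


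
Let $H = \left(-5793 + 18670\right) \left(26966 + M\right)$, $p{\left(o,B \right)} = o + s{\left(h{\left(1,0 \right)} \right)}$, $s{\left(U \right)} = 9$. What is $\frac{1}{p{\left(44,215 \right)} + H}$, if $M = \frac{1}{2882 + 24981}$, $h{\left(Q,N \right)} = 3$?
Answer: $\frac{27863}{9675182543682} \approx 2.8798 \cdot 10^{-9}$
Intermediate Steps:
$M = \frac{1}{27863} \approx 3.589 \cdot 10^{-5}$
$p{\left(o,B \right)} = 9 + o$ ($p{\left(o,B \right)} = o + 9 = 9 + o$)
$H = \frac{9675181066943}{27863}$ ($H = \left(-5793 + 18670\right) \left(26966 + \frac{1}{27863}\right) = 12877 \cdot \frac{751353659}{27863} = \frac{9675181066943}{27863} \approx 3.4724 \cdot 10^{8}$)
$\frac{1}{p{\left(44,215 \right)} + H} = \frac{1}{\left(9 + 44\right) + \frac{9675181066943}{27863}} = \frac{1}{53 + \frac{9675181066943}{27863}} = \frac{1}{\frac{9675182543682}{27863}} = \frac{27863}{9675182543682}$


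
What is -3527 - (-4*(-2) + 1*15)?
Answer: -3550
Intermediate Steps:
-3527 - (-4*(-2) + 1*15) = -3527 - (8 + 15) = -3527 - 1*23 = -3527 - 23 = -3550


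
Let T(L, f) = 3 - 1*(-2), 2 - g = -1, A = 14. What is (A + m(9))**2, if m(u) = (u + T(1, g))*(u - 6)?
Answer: 3136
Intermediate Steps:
g = 3 (g = 2 - 1*(-1) = 2 + 1 = 3)
T(L, f) = 5 (T(L, f) = 3 + 2 = 5)
m(u) = (-6 + u)*(5 + u) (m(u) = (u + 5)*(u - 6) = (5 + u)*(-6 + u) = (-6 + u)*(5 + u))
(A + m(9))**2 = (14 + (-30 + 9**2 - 1*9))**2 = (14 + (-30 + 81 - 9))**2 = (14 + 42)**2 = 56**2 = 3136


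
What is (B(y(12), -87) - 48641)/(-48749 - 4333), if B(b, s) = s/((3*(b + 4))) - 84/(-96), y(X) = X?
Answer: 778271/849312 ≈ 0.91635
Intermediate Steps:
B(b, s) = 7/8 + s/(12 + 3*b) (B(b, s) = s/((3*(4 + b))) - 84*(-1/96) = s/(12 + 3*b) + 7/8 = 7/8 + s/(12 + 3*b))
(B(y(12), -87) - 48641)/(-48749 - 4333) = ((84 + 8*(-87) + 21*12)/(24*(4 + 12)) - 48641)/(-48749 - 4333) = ((1/24)*(84 - 696 + 252)/16 - 48641)/(-53082) = ((1/24)*(1/16)*(-360) - 48641)*(-1/53082) = (-15/16 - 48641)*(-1/53082) = -778271/16*(-1/53082) = 778271/849312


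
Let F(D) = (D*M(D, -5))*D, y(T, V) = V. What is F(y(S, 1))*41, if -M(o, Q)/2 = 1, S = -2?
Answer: -82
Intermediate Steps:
M(o, Q) = -2 (M(o, Q) = -2*1 = -2)
F(D) = -2*D**2 (F(D) = (D*(-2))*D = (-2*D)*D = -2*D**2)
F(y(S, 1))*41 = -2*1**2*41 = -2*1*41 = -2*41 = -82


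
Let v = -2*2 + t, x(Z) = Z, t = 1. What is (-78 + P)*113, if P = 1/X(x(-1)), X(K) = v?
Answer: -26555/3 ≈ -8851.7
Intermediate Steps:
v = -3 (v = -2*2 + 1 = -4 + 1 = -3)
X(K) = -3
P = -⅓ (P = 1/(-3) = -⅓ ≈ -0.33333)
(-78 + P)*113 = (-78 - ⅓)*113 = -235/3*113 = -26555/3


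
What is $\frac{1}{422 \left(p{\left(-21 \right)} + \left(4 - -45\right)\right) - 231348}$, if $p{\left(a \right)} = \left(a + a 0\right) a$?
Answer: $- \frac{1}{24568} \approx -4.0703 \cdot 10^{-5}$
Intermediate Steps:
$p{\left(a \right)} = a^{2}$ ($p{\left(a \right)} = \left(a + 0\right) a = a a = a^{2}$)
$\frac{1}{422 \left(p{\left(-21 \right)} + \left(4 - -45\right)\right) - 231348} = \frac{1}{422 \left(\left(-21\right)^{2} + \left(4 - -45\right)\right) - 231348} = \frac{1}{422 \left(441 + \left(4 + 45\right)\right) - 231348} = \frac{1}{422 \left(441 + 49\right) - 231348} = \frac{1}{422 \cdot 490 - 231348} = \frac{1}{206780 - 231348} = \frac{1}{-24568} = - \frac{1}{24568}$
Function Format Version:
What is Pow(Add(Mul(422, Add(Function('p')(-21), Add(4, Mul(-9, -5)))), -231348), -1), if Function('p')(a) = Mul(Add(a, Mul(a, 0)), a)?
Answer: Rational(-1, 24568) ≈ -4.0703e-5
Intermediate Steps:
Function('p')(a) = Pow(a, 2) (Function('p')(a) = Mul(Add(a, 0), a) = Mul(a, a) = Pow(a, 2))
Pow(Add(Mul(422, Add(Function('p')(-21), Add(4, Mul(-9, -5)))), -231348), -1) = Pow(Add(Mul(422, Add(Pow(-21, 2), Add(4, Mul(-9, -5)))), -231348), -1) = Pow(Add(Mul(422, Add(441, Add(4, 45))), -231348), -1) = Pow(Add(Mul(422, Add(441, 49)), -231348), -1) = Pow(Add(Mul(422, 490), -231348), -1) = Pow(Add(206780, -231348), -1) = Pow(-24568, -1) = Rational(-1, 24568)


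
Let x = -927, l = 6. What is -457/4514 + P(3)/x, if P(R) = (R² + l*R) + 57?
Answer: -267605/1394826 ≈ -0.19186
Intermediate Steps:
P(R) = 57 + R² + 6*R (P(R) = (R² + 6*R) + 57 = 57 + R² + 6*R)
-457/4514 + P(3)/x = -457/4514 + (57 + 3² + 6*3)/(-927) = -457*1/4514 + (57 + 9 + 18)*(-1/927) = -457/4514 + 84*(-1/927) = -457/4514 - 28/309 = -267605/1394826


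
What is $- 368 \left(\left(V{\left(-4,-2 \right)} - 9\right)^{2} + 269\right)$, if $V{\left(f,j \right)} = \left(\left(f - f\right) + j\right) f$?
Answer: $-99360$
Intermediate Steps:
$V{\left(f,j \right)} = f j$ ($V{\left(f,j \right)} = \left(0 + j\right) f = j f = f j$)
$- 368 \left(\left(V{\left(-4,-2 \right)} - 9\right)^{2} + 269\right) = - 368 \left(\left(\left(-4\right) \left(-2\right) - 9\right)^{2} + 269\right) = - 368 \left(\left(8 - 9\right)^{2} + 269\right) = - 368 \left(\left(-1\right)^{2} + 269\right) = - 368 \left(1 + 269\right) = \left(-368\right) 270 = -99360$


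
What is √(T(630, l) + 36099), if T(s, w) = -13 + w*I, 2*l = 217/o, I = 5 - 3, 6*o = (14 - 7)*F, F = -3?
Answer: 2*√9006 ≈ 189.80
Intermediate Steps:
o = -7/2 (o = ((14 - 7)*(-3))/6 = (7*(-3))/6 = (⅙)*(-21) = -7/2 ≈ -3.5000)
I = 2
l = -31 (l = (217/(-7/2))/2 = (217*(-2/7))/2 = (½)*(-62) = -31)
T(s, w) = -13 + 2*w (T(s, w) = -13 + w*2 = -13 + 2*w)
√(T(630, l) + 36099) = √((-13 + 2*(-31)) + 36099) = √((-13 - 62) + 36099) = √(-75 + 36099) = √36024 = 2*√9006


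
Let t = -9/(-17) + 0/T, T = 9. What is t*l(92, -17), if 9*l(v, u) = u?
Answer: -1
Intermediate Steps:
l(v, u) = u/9
t = 9/17 (t = -9/(-17) + 0/9 = -9*(-1/17) + 0*(⅑) = 9/17 + 0 = 9/17 ≈ 0.52941)
t*l(92, -17) = 9*((⅑)*(-17))/17 = (9/17)*(-17/9) = -1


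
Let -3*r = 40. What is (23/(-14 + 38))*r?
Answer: -115/9 ≈ -12.778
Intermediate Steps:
r = -40/3 (r = -⅓*40 = -40/3 ≈ -13.333)
(23/(-14 + 38))*r = (23/(-14 + 38))*(-40/3) = (23/24)*(-40/3) = -115/9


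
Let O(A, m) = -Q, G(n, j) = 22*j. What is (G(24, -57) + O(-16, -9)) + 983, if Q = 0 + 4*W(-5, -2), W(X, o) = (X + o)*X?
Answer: -411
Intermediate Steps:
W(X, o) = X*(X + o)
Q = 140 (Q = 0 + 4*(-5*(-5 - 2)) = 0 + 4*(-5*(-7)) = 0 + 4*35 = 0 + 140 = 140)
O(A, m) = -140 (O(A, m) = -1*140 = -140)
(G(24, -57) + O(-16, -9)) + 983 = (22*(-57) - 140) + 983 = (-1254 - 140) + 983 = -1394 + 983 = -411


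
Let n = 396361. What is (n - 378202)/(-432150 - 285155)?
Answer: -18159/717305 ≈ -0.025316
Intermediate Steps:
(n - 378202)/(-432150 - 285155) = (396361 - 378202)/(-432150 - 285155) = 18159/(-717305) = 18159*(-1/717305) = -18159/717305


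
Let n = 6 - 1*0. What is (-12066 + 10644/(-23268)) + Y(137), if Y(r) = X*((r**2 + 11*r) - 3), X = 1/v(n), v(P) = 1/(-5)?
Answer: -219943596/1939 ≈ -1.1343e+5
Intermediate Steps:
n = 6 (n = 6 + 0 = 6)
v(P) = -1/5
X = -5 (X = 1/(-1/5) = -5)
Y(r) = 15 - 55*r - 5*r**2 (Y(r) = -5*((r**2 + 11*r) - 3) = -5*(-3 + r**2 + 11*r) = 15 - 55*r - 5*r**2)
(-12066 + 10644/(-23268)) + Y(137) = (-12066 + 10644/(-23268)) + (15 - 55*137 - 5*137**2) = (-12066 + 10644*(-1/23268)) + (15 - 7535 - 5*18769) = (-12066 - 887/1939) + (15 - 7535 - 93845) = -23396861/1939 - 101365 = -219943596/1939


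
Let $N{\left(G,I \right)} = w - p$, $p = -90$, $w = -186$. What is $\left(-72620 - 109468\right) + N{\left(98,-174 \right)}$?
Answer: $-182184$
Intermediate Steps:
$N{\left(G,I \right)} = -96$ ($N{\left(G,I \right)} = -186 - -90 = -186 + 90 = -96$)
$\left(-72620 - 109468\right) + N{\left(98,-174 \right)} = \left(-72620 - 109468\right) - 96 = -182088 - 96 = -182184$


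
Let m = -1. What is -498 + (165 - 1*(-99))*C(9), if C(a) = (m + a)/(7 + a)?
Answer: -366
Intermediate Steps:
C(a) = (-1 + a)/(7 + a)
-498 + (165 - 1*(-99))*C(9) = -498 + (165 - 1*(-99))*((-1 + 9)/(7 + 9)) = -498 + (165 + 99)*(8/16) = -498 + 264*((1/16)*8) = -498 + 264*(½) = -498 + 132 = -366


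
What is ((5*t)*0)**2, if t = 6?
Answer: 0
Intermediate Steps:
((5*t)*0)**2 = ((5*6)*0)**2 = (30*0)**2 = 0**2 = 0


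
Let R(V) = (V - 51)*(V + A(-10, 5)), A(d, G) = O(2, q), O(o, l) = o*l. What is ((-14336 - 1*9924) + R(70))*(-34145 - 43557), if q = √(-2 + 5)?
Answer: 1781706860 - 2952676*√3 ≈ 1.7766e+9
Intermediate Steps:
q = √3 ≈ 1.7320
O(o, l) = l*o
A(d, G) = 2*√3 (A(d, G) = √3*2 = 2*√3)
R(V) = (-51 + V)*(V + 2*√3) (R(V) = (V - 51)*(V + 2*√3) = (-51 + V)*(V + 2*√3))
((-14336 - 1*9924) + R(70))*(-34145 - 43557) = ((-14336 - 1*9924) + (70² - 102*√3 - 51*70 + 2*70*√3))*(-34145 - 43557) = ((-14336 - 9924) + (4900 - 102*√3 - 3570 + 140*√3))*(-77702) = (-24260 + (1330 + 38*√3))*(-77702) = (-22930 + 38*√3)*(-77702) = 1781706860 - 2952676*√3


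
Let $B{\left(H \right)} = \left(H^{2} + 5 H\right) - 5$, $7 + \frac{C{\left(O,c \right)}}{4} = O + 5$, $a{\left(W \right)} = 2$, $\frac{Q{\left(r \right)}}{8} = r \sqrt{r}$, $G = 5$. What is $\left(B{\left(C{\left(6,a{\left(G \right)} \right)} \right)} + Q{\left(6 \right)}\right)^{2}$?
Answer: $123385 + 31776 \sqrt{6} \approx 2.0122 \cdot 10^{5}$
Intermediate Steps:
$Q{\left(r \right)} = 8 r^{\frac{3}{2}}$ ($Q{\left(r \right)} = 8 r \sqrt{r} = 8 r^{\frac{3}{2}}$)
$C{\left(O,c \right)} = -8 + 4 O$ ($C{\left(O,c \right)} = -28 + 4 \left(O + 5\right) = -28 + 4 \left(5 + O\right) = -28 + \left(20 + 4 O\right) = -8 + 4 O$)
$B{\left(H \right)} = -5 + H^{2} + 5 H$
$\left(B{\left(C{\left(6,a{\left(G \right)} \right)} \right)} + Q{\left(6 \right)}\right)^{2} = \left(\left(-5 + \left(-8 + 4 \cdot 6\right)^{2} + 5 \left(-8 + 4 \cdot 6\right)\right) + 8 \cdot 6^{\frac{3}{2}}\right)^{2} = \left(\left(-5 + \left(-8 + 24\right)^{2} + 5 \left(-8 + 24\right)\right) + 8 \cdot 6 \sqrt{6}\right)^{2} = \left(\left(-5 + 16^{2} + 5 \cdot 16\right) + 48 \sqrt{6}\right)^{2} = \left(\left(-5 + 256 + 80\right) + 48 \sqrt{6}\right)^{2} = \left(331 + 48 \sqrt{6}\right)^{2}$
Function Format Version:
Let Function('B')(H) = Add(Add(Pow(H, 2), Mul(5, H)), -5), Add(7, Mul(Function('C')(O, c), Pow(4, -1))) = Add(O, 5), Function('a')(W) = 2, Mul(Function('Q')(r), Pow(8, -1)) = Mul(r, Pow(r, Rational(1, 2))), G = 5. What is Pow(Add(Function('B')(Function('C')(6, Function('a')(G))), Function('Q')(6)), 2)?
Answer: Add(123385, Mul(31776, Pow(6, Rational(1, 2)))) ≈ 2.0122e+5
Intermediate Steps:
Function('Q')(r) = Mul(8, Pow(r, Rational(3, 2))) (Function('Q')(r) = Mul(8, Mul(r, Pow(r, Rational(1, 2)))) = Mul(8, Pow(r, Rational(3, 2))))
Function('C')(O, c) = Add(-8, Mul(4, O)) (Function('C')(O, c) = Add(-28, Mul(4, Add(O, 5))) = Add(-28, Mul(4, Add(5, O))) = Add(-28, Add(20, Mul(4, O))) = Add(-8, Mul(4, O)))
Function('B')(H) = Add(-5, Pow(H, 2), Mul(5, H))
Pow(Add(Function('B')(Function('C')(6, Function('a')(G))), Function('Q')(6)), 2) = Pow(Add(Add(-5, Pow(Add(-8, Mul(4, 6)), 2), Mul(5, Add(-8, Mul(4, 6)))), Mul(8, Pow(6, Rational(3, 2)))), 2) = Pow(Add(Add(-5, Pow(Add(-8, 24), 2), Mul(5, Add(-8, 24))), Mul(8, Mul(6, Pow(6, Rational(1, 2))))), 2) = Pow(Add(Add(-5, Pow(16, 2), Mul(5, 16)), Mul(48, Pow(6, Rational(1, 2)))), 2) = Pow(Add(Add(-5, 256, 80), Mul(48, Pow(6, Rational(1, 2)))), 2) = Pow(Add(331, Mul(48, Pow(6, Rational(1, 2)))), 2)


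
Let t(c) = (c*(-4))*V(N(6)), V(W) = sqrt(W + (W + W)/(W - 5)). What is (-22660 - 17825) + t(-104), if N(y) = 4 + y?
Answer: -40485 + 416*sqrt(14) ≈ -38929.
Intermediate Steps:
V(W) = sqrt(W + 2*W/(-5 + W)) (V(W) = sqrt(W + (2*W)/(-5 + W)) = sqrt(W + 2*W/(-5 + W)))
t(c) = -4*c*sqrt(14) (t(c) = (c*(-4))*sqrt((4 + 6)*(-3 + (4 + 6))/(-5 + (4 + 6))) = (-4*c)*sqrt(10*(-3 + 10)/(-5 + 10)) = (-4*c)*sqrt(10*7/5) = (-4*c)*sqrt(10*(1/5)*7) = (-4*c)*sqrt(14) = -4*c*sqrt(14))
(-22660 - 17825) + t(-104) = (-22660 - 17825) - 4*(-104)*sqrt(14) = -40485 + 416*sqrt(14)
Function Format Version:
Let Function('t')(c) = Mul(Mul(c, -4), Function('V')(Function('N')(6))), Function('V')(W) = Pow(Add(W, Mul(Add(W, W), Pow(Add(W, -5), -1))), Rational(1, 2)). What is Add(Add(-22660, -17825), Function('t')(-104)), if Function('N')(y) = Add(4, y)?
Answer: Add(-40485, Mul(416, Pow(14, Rational(1, 2)))) ≈ -38929.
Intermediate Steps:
Function('V')(W) = Pow(Add(W, Mul(2, W, Pow(Add(-5, W), -1))), Rational(1, 2)) (Function('V')(W) = Pow(Add(W, Mul(Mul(2, W), Pow(Add(-5, W), -1))), Rational(1, 2)) = Pow(Add(W, Mul(2, W, Pow(Add(-5, W), -1))), Rational(1, 2)))
Function('t')(c) = Mul(-4, c, Pow(14, Rational(1, 2))) (Function('t')(c) = Mul(Mul(c, -4), Pow(Mul(Add(4, 6), Pow(Add(-5, Add(4, 6)), -1), Add(-3, Add(4, 6))), Rational(1, 2))) = Mul(Mul(-4, c), Pow(Mul(10, Pow(Add(-5, 10), -1), Add(-3, 10)), Rational(1, 2))) = Mul(Mul(-4, c), Pow(Mul(10, Pow(5, -1), 7), Rational(1, 2))) = Mul(Mul(-4, c), Pow(Mul(10, Rational(1, 5), 7), Rational(1, 2))) = Mul(Mul(-4, c), Pow(14, Rational(1, 2))) = Mul(-4, c, Pow(14, Rational(1, 2))))
Add(Add(-22660, -17825), Function('t')(-104)) = Add(Add(-22660, -17825), Mul(-4, -104, Pow(14, Rational(1, 2)))) = Add(-40485, Mul(416, Pow(14, Rational(1, 2))))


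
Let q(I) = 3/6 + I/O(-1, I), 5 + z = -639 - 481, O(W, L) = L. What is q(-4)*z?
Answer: -3375/2 ≈ -1687.5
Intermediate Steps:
z = -1125 (z = -5 + (-639 - 481) = -5 - 1120 = -1125)
q(I) = 3/2 (q(I) = 3/6 + I/I = 3*(⅙) + 1 = ½ + 1 = 3/2)
q(-4)*z = (3/2)*(-1125) = -3375/2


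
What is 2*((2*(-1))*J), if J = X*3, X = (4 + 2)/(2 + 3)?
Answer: -72/5 ≈ -14.400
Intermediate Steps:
X = 6/5 ≈ 1.2000
J = 18/5 (J = (6/5)*3 = 18/5 ≈ 3.6000)
2*((2*(-1))*J) = 2*((2*(-1))*(18/5)) = 2*(-2*18/5) = 2*(-36/5) = -72/5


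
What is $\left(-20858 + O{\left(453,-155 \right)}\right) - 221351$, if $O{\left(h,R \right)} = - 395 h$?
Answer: $-421144$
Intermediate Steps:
$\left(-20858 + O{\left(453,-155 \right)}\right) - 221351 = \left(-20858 - 178935\right) - 221351 = -199793 - 221351 = -421144$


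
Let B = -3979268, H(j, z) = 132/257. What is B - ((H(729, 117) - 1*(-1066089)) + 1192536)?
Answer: -1603138633/257 ≈ -6.2379e+6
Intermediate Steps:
H(j, z) = 132/257 (H(j, z) = 132*(1/257) = 132/257)
B - ((H(729, 117) - 1*(-1066089)) + 1192536) = -3979268 - ((132/257 - 1*(-1066089)) + 1192536) = -3979268 - ((132/257 + 1066089) + 1192536) = -3979268 - (273985005/257 + 1192536) = -3979268 - 1*580466757/257 = -3979268 - 580466757/257 = -1603138633/257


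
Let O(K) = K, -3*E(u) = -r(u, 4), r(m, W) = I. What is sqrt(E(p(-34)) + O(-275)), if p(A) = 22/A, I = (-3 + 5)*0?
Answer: 5*I*sqrt(11) ≈ 16.583*I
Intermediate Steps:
I = 0 (I = 2*0 = 0)
r(m, W) = 0
E(u) = 0 (E(u) = -(-1)*0/3 = -1/3*0 = 0)
sqrt(E(p(-34)) + O(-275)) = sqrt(0 - 275) = sqrt(-275) = 5*I*sqrt(11)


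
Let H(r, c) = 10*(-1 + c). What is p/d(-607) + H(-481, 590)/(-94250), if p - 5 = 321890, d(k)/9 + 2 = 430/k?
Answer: -1841561962469/139452300 ≈ -13206.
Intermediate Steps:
d(k) = -18 + 3870/k (d(k) = -18 + 9*(430/k) = -18 + 3870/k)
H(r, c) = -10 + 10*c
p = 321895 (p = 5 + 321890 = 321895)
p/d(-607) + H(-481, 590)/(-94250) = 321895/(-18 + 3870/(-607)) + (-10 + 10*590)/(-94250) = 321895/(-18 + 3870*(-1/607)) + (-10 + 5900)*(-1/94250) = 321895/(-18 - 3870/607) + 5890*(-1/94250) = 321895/(-14796/607) - 589/9425 = 321895*(-607/14796) - 589/9425 = -195390265/14796 - 589/9425 = -1841561962469/139452300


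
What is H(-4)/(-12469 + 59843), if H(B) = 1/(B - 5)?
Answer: -1/426366 ≈ -2.3454e-6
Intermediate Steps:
H(B) = 1/(-5 + B)
H(-4)/(-12469 + 59843) = 1/((-12469 + 59843)*(-5 - 4)) = 1/(47374*(-9)) = (1/47374)*(-⅑) = -1/426366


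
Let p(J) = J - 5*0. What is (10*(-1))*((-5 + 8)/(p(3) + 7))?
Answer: -3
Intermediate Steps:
p(J) = J (p(J) = J + 0 = J)
(10*(-1))*((-5 + 8)/(p(3) + 7)) = (10*(-1))*((-5 + 8)/(3 + 7)) = -30/10 = -10*3/10 = -3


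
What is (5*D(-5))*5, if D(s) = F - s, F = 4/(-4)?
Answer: 100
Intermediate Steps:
F = -1 (F = 4*(-¼) = -1)
D(s) = -1 - s
(5*D(-5))*5 = (5*(-1 - 1*(-5)))*5 = (5*(-1 + 5))*5 = (5*4)*5 = 20*5 = 100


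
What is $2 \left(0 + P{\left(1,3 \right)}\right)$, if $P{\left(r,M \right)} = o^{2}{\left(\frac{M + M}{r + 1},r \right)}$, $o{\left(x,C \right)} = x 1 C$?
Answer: $18$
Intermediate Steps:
$o{\left(x,C \right)} = C x$ ($o{\left(x,C \right)} = x C = C x$)
$P{\left(r,M \right)} = \frac{4 M^{2} r^{2}}{\left(1 + r\right)^{2}}$ ($P{\left(r,M \right)} = \left(r \frac{M + M}{r + 1}\right)^{2} = \left(r \frac{2 M}{1 + r}\right)^{2} = \left(\frac{2 M r}{1 + r}\right)^{2} = \frac{4 M^{2} r^{2}}{\left(1 + r\right)^{2}}$)
$2 \left(0 + P{\left(1,3 \right)}\right) = 2 \left(0 + \frac{4 \cdot 3^{2} \cdot 1^{2}}{\left(1 + 1\right)^{2}}\right) = 2 \left(0 + 4 \cdot 9 \cdot 1 \cdot \frac{1}{4}\right) = 2 \left(0 + 9\right) = 2 \cdot 9 = 18$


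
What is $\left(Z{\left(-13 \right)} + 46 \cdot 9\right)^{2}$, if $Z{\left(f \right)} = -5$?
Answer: $167281$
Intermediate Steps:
$\left(Z{\left(-13 \right)} + 46 \cdot 9\right)^{2} = \left(-5 + 46 \cdot 9\right)^{2} = \left(-5 + 414\right)^{2} = 409^{2} = 167281$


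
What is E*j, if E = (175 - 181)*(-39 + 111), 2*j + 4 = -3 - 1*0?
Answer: 1512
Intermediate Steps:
j = -7/2 (j = -2 + (-3 - 1*0)/2 = -2 + (-3 + 0)/2 = -2 + (½)*(-3) = -2 - 3/2 = -7/2 ≈ -3.5000)
E = -432 (E = -6*72 = -432)
E*j = -432*(-7/2) = 1512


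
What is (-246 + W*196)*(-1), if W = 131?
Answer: -25430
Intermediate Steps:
(-246 + W*196)*(-1) = (-246 + 131*196)*(-1) = (-246 + 25676)*(-1) = 25430*(-1) = -25430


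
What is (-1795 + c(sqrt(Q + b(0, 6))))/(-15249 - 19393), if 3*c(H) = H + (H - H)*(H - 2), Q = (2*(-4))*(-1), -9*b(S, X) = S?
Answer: 1795/34642 - sqrt(2)/51963 ≈ 0.051789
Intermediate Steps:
b(S, X) = -S/9
Q = 8 (Q = -8*(-1) = 8)
c(H) = H/3 (c(H) = (H + (H - H)*(H - 2))/3 = (H + 0*(-2 + H))/3 = (H + 0)/3 = H/3)
(-1795 + c(sqrt(Q + b(0, 6))))/(-15249 - 19393) = (-1795 + sqrt(8 - 1/9*0)/3)/(-15249 - 19393) = (-1795 + sqrt(8 + 0)/3)/(-34642) = (-1795 + sqrt(8)/3)*(-1/34642) = (-1795 + (2*sqrt(2))/3)*(-1/34642) = (-1795 + 2*sqrt(2)/3)*(-1/34642) = 1795/34642 - sqrt(2)/51963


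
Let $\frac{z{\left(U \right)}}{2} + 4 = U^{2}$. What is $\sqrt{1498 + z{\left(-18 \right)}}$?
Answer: $\sqrt{2138} \approx 46.239$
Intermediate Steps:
$z{\left(U \right)} = -8 + 2 U^{2}$
$\sqrt{1498 + z{\left(-18 \right)}} = \sqrt{1498 - \left(8 - 2 \left(-18\right)^{2}\right)} = \sqrt{1498 + \left(-8 + 2 \cdot 324\right)} = \sqrt{1498 + \left(-8 + 648\right)} = \sqrt{1498 + 640} = \sqrt{2138}$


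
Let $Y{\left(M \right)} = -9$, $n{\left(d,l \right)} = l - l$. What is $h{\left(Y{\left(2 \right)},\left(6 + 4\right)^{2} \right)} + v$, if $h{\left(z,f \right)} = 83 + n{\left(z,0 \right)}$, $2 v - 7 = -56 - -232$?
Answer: $\frac{349}{2} \approx 174.5$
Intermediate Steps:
$n{\left(d,l \right)} = 0$
$v = \frac{183}{2}$ ($v = \frac{7}{2} + \frac{-56 - -232}{2} = \frac{7}{2} + \frac{-56 + 232}{2} = \frac{7}{2} + \frac{1}{2} \cdot 176 = \frac{7}{2} + 88 = \frac{183}{2} \approx 91.5$)
$h{\left(z,f \right)} = 83$ ($h{\left(z,f \right)} = 83 + 0 = 83$)
$h{\left(Y{\left(2 \right)},\left(6 + 4\right)^{2} \right)} + v = 83 + \frac{183}{2} = \frac{349}{2}$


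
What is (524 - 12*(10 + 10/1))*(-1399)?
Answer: -397316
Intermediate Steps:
(524 - 12*(10 + 10/1))*(-1399) = (524 - 12*(10 + 10*1))*(-1399) = (524 - 12*(10 + 10))*(-1399) = (524 - 12*20)*(-1399) = (524 - 240)*(-1399) = 284*(-1399) = -397316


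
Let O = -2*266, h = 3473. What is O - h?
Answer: -4005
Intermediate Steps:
O = -532
O - h = -532 - 1*3473 = -532 - 3473 = -4005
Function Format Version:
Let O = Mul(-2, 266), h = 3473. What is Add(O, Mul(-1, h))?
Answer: -4005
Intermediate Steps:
O = -532
Add(O, Mul(-1, h)) = Add(-532, Mul(-1, 3473)) = Add(-532, -3473) = -4005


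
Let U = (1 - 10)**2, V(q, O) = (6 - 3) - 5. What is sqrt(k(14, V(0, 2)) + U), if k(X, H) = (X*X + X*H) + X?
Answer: sqrt(263) ≈ 16.217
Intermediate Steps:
V(q, O) = -2 (V(q, O) = 3 - 5 = -2)
k(X, H) = X + X**2 + H*X (k(X, H) = (X**2 + H*X) + X = X + X**2 + H*X)
U = 81 (U = (-9)**2 = 81)
sqrt(k(14, V(0, 2)) + U) = sqrt(14*(1 - 2 + 14) + 81) = sqrt(14*13 + 81) = sqrt(182 + 81) = sqrt(263)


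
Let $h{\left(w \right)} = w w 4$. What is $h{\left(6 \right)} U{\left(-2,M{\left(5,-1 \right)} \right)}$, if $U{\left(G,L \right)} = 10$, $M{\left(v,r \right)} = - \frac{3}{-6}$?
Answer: $1440$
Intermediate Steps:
$M{\left(v,r \right)} = \frac{1}{2}$ ($M{\left(v,r \right)} = \left(-3\right) \left(- \frac{1}{6}\right) = \frac{1}{2}$)
$h{\left(w \right)} = 4 w^{2}$ ($h{\left(w \right)} = w^{2} \cdot 4 = 4 w^{2}$)
$h{\left(6 \right)} U{\left(-2,M{\left(5,-1 \right)} \right)} = 4 \cdot 6^{2} \cdot 10 = 4 \cdot 36 \cdot 10 = 144 \cdot 10 = 1440$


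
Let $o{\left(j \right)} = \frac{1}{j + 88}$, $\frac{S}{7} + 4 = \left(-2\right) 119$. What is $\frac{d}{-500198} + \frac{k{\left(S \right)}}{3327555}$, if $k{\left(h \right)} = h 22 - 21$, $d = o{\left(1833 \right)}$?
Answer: $- \frac{5118610142431}{456768891380670} \approx -0.011206$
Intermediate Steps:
$S = -1694$ ($S = -28 + 7 \left(\left(-2\right) 119\right) = -28 + 7 \left(-238\right) = -28 - 1666 = -1694$)
$o{\left(j \right)} = \frac{1}{88 + j}$
$d = \frac{1}{1921}$ ($d = \frac{1}{88 + 1833} = \frac{1}{1921} \approx 0.00052056$)
$k{\left(h \right)} = -21 + 22 h$ ($k{\left(h \right)} = 22 h - 21 = -21 + 22 h$)
$\frac{d}{-500198} + \frac{k{\left(S \right)}}{3327555} = \frac{1}{1921 \left(-500198\right)} + \frac{-21 + 22 \left(-1694\right)}{3327555} = \frac{1}{1921} \left(- \frac{1}{500198}\right) + \left(-21 - 37268\right) \frac{1}{3327555} = - \frac{1}{960880358} - \frac{5327}{475365} = - \frac{5118610142431}{456768891380670}$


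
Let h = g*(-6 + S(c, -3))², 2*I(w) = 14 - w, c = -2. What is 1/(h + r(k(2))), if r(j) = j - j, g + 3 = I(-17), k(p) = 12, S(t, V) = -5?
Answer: 2/3025 ≈ 0.00066116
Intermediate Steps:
I(w) = 7 - w/2 (I(w) = (14 - w)/2 = 7 - w/2)
g = 25/2 (g = -3 + (7 - ½*(-17)) = -3 + (7 + 17/2) = -3 + 31/2 = 25/2 ≈ 12.500)
r(j) = 0
h = 3025/2 (h = 25*(-6 - 5)²/2 = (25/2)*(-11)² = (25/2)*121 = 3025/2 ≈ 1512.5)
1/(h + r(k(2))) = 1/(3025/2 + 0) = 1/(3025/2) = 2/3025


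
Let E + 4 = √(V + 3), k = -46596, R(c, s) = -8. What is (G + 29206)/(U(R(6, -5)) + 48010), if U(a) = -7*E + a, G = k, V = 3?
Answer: -139206950/384480101 - 60865*√6/1153440303 ≈ -0.36219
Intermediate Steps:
E = -4 + √6 (E = -4 + √(3 + 3) = -4 + √6 ≈ -1.5505)
G = -46596
U(a) = 28 + a - 7*√6 (U(a) = -7*(-4 + √6) + a = (28 - 7*√6) + a = 28 + a - 7*√6)
(G + 29206)/(U(R(6, -5)) + 48010) = (-46596 + 29206)/((28 - 8 - 7*√6) + 48010) = -17390/((20 - 7*√6) + 48010) = -17390/(48030 - 7*√6)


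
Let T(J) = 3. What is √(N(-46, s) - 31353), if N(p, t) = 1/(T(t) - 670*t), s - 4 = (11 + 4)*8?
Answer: I*√216391757021014/83077 ≈ 177.07*I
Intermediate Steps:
s = 124 (s = 4 + (11 + 4)*8 = 4 + 15*8 = 4 + 120 = 124)
N(p, t) = 1/(3 - 670*t)
√(N(-46, s) - 31353) = √(-1/(-3 + 670*124) - 31353) = √(-1/(-3 + 83080) - 31353) = √(-1/83077 - 31353) = √(-2604713182/83077) = I*√216391757021014/83077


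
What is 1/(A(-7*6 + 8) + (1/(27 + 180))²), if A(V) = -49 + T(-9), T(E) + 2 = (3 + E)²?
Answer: -42849/642734 ≈ -0.066667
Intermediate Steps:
T(E) = -2 + (3 + E)²
A(V) = -15 (A(V) = -49 + (-2 + (3 - 9)²) = -49 + (-2 + (-6)²) = -49 + (-2 + 36) = -49 + 34 = -15)
1/(A(-7*6 + 8) + (1/(27 + 180))²) = 1/(-15 + (1/(27 + 180))²) = 1/(-15 + (1/207)²) = 1/(-15 + 1/42849) = 1/(-642734/42849) = -42849/642734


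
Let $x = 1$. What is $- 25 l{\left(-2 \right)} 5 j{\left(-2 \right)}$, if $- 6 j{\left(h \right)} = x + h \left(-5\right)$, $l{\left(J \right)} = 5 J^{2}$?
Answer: $\frac{13750}{3} \approx 4583.3$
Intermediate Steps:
$j{\left(h \right)} = - \frac{1}{6} + \frac{5 h}{6}$ ($j{\left(h \right)} = - \frac{1 + h \left(-5\right)}{6} = - \frac{1 - 5 h}{6} = - \frac{1}{6} + \frac{5 h}{6}$)
$- 25 l{\left(-2 \right)} 5 j{\left(-2 \right)} = - 25 \cdot 5 \left(-2\right)^{2} \cdot 5 \left(- \frac{1}{6} + \frac{5}{6} \left(-2\right)\right) = - 25 \cdot 5 \cdot 4 \cdot 5 \left(- \frac{1}{6} - \frac{5}{3}\right) = - 25 \cdot 20 \cdot 5 \left(- \frac{11}{6}\right) = \left(-25\right) 100 \left(- \frac{11}{6}\right) = \left(-2500\right) \left(- \frac{11}{6}\right) = \frac{13750}{3}$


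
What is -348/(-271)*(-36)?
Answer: -12528/271 ≈ -46.229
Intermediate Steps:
-348/(-271)*(-36) = -348*(-1/271)*(-36) = (348/271)*(-36) = -12528/271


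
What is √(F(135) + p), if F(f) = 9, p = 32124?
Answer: √32133 ≈ 179.26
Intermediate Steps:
√(F(135) + p) = √(9 + 32124) = √32133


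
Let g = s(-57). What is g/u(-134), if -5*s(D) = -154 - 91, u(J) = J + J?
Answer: -49/268 ≈ -0.18284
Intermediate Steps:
u(J) = 2*J
s(D) = 49 (s(D) = -(-154 - 91)/5 = -1/5*(-245) = 49)
g = 49
g/u(-134) = 49/((2*(-134))) = 49/(-268) = 49*(-1/268) = -49/268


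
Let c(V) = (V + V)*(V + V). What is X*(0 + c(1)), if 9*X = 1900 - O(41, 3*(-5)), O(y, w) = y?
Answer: 7436/9 ≈ 826.22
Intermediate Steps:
X = 1859/9 (X = (1900 - 1*41)/9 = (1900 - 41)/9 = (1/9)*1859 = 1859/9 ≈ 206.56)
c(V) = 4*V**2 (c(V) = (2*V)*(2*V) = 4*V**2)
X*(0 + c(1)) = 1859*(0 + 4*1**2)/9 = 1859*(0 + 4*1)/9 = 1859*(0 + 4)/9 = (1859/9)*4 = 7436/9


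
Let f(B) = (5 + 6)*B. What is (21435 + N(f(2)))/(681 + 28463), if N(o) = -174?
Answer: 21261/29144 ≈ 0.72952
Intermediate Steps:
f(B) = 11*B
(21435 + N(f(2)))/(681 + 28463) = (21435 - 174)/(681 + 28463) = 21261/29144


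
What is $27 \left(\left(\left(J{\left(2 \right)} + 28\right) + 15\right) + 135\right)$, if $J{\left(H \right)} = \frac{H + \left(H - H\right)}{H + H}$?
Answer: $\frac{9639}{2} \approx 4819.5$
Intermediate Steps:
$J{\left(H \right)} = \frac{1}{2}$ ($J{\left(H \right)} = \frac{H + 0}{2 H} = H \frac{1}{2 H} = \frac{1}{2}$)
$27 \left(\left(\left(J{\left(2 \right)} + 28\right) + 15\right) + 135\right) = 27 \left(\left(\left(\frac{1}{2} + 28\right) + 15\right) + 135\right) = 27 \left(\left(\frac{57}{2} + 15\right) + 135\right) = 27 \left(\frac{87}{2} + 135\right) = 27 \cdot \frac{357}{2} = \frac{9639}{2}$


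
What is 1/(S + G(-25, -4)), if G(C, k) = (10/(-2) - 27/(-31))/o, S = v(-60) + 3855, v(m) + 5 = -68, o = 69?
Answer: 2139/8089570 ≈ 0.00026441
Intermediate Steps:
v(m) = -73 (v(m) = -5 - 68 = -73)
S = 3782 (S = -73 + 3855 = 3782)
G(C, k) = -128/2139 (G(C, k) = (10/(-2) - 27/(-31))/69 = (10*(-½) - 27*(-1/31))*(1/69) = (-5 + 27/31)*(1/69) = -128/31*1/69 = -128/2139)
1/(S + G(-25, -4)) = 1/(3782 - 128/2139) = 1/(8089570/2139) = 2139/8089570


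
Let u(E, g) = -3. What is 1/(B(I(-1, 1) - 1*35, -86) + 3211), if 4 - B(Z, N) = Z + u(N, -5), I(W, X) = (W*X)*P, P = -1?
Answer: 1/3252 ≈ 0.00030750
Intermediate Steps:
I(W, X) = -W*X (I(W, X) = (W*X)*(-1) = -W*X)
B(Z, N) = 7 - Z (B(Z, N) = 4 - (Z - 3) = 4 - (-3 + Z) = 4 + (3 - Z) = 7 - Z)
1/(B(I(-1, 1) - 1*35, -86) + 3211) = 1/((7 - (-1*(-1)*1 - 1*35)) + 3211) = 1/((7 - (1 - 35)) + 3211) = 1/((7 - 1*(-34)) + 3211) = 1/((7 + 34) + 3211) = 1/(41 + 3211) = 1/3252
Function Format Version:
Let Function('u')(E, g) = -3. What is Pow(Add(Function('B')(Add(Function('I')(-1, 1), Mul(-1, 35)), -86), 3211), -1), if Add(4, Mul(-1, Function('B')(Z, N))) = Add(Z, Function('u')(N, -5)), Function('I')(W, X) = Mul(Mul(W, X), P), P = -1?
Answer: Rational(1, 3252) ≈ 0.00030750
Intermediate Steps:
Function('I')(W, X) = Mul(-1, W, X) (Function('I')(W, X) = Mul(Mul(W, X), -1) = Mul(-1, W, X))
Function('B')(Z, N) = Add(7, Mul(-1, Z)) (Function('B')(Z, N) = Add(4, Mul(-1, Add(Z, -3))) = Add(4, Mul(-1, Add(-3, Z))) = Add(4, Add(3, Mul(-1, Z))) = Add(7, Mul(-1, Z)))
Pow(Add(Function('B')(Add(Function('I')(-1, 1), Mul(-1, 35)), -86), 3211), -1) = Pow(Add(Add(7, Mul(-1, Add(Mul(-1, -1, 1), Mul(-1, 35)))), 3211), -1) = Pow(Add(Add(7, Mul(-1, Add(1, -35))), 3211), -1) = Pow(Add(Add(7, Mul(-1, -34)), 3211), -1) = Pow(Add(Add(7, 34), 3211), -1) = Pow(Add(41, 3211), -1) = Pow(3252, -1) = Rational(1, 3252)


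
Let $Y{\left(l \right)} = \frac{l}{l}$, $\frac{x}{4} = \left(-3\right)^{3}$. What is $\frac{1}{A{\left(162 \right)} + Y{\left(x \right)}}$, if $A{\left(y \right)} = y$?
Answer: $\frac{1}{163} \approx 0.006135$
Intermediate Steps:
$x = -108$ ($x = 4 \left(-3\right)^{3} = 4 \left(-27\right) = -108$)
$Y{\left(l \right)} = 1$
$\frac{1}{A{\left(162 \right)} + Y{\left(x \right)}} = \frac{1}{162 + 1} = \frac{1}{163}$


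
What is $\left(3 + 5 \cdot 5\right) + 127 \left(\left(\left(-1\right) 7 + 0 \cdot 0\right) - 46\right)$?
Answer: $-6703$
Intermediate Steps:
$\left(3 + 5 \cdot 5\right) + 127 \left(\left(\left(-1\right) 7 + 0 \cdot 0\right) - 46\right) = \left(3 + 25\right) + 127 \left(\left(-7 + 0\right) - 46\right) = 28 + 127 \left(-7 - 46\right) = 28 + 127 \left(-53\right) = 28 - 6731 = -6703$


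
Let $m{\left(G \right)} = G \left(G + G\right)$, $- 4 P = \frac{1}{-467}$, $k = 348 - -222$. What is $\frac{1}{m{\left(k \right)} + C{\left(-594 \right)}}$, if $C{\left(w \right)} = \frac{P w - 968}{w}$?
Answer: $\frac{50436}{32773395019} \approx 1.5389 \cdot 10^{-6}$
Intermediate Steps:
$k = 570$ ($k = 348 + 222 = 570$)
$P = \frac{1}{1868}$ ($P = - \frac{1}{4 \left(-467\right)} = \left(- \frac{1}{4}\right) \left(- \frac{1}{467}\right) = \frac{1}{1868} \approx 0.00053533$)
$m{\left(G \right)} = 2 G^{2}$ ($m{\left(G \right)} = G 2 G = 2 G^{2}$)
$C{\left(w \right)} = \frac{-968 + \frac{w}{1868}}{w}$ ($C{\left(w \right)} = \frac{\frac{w}{1868} - 968}{w} = \frac{-968 + \frac{w}{1868}}{w}$)
$\frac{1}{m{\left(k \right)} + C{\left(-594 \right)}} = \frac{1}{2 \cdot 570^{2} + \frac{-1808224 - 594}{1868 \left(-594\right)}} = \frac{1}{2 \cdot 324900 + \frac{1}{1868} \left(- \frac{1}{594}\right) \left(-1808818\right)} = \frac{1}{649800 + \frac{82219}{50436}} = \frac{1}{\frac{32773395019}{50436}} = \frac{50436}{32773395019}$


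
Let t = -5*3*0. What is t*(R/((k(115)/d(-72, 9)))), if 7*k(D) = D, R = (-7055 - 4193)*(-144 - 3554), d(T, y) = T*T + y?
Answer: 0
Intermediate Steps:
d(T, y) = y + T² (d(T, y) = T² + y = y + T²)
R = 41595104 (R = -11248*(-3698) = 41595104)
k(D) = D/7
t = 0 (t = -15*0 = 0)
t*(R/((k(115)/d(-72, 9)))) = 0*(41595104/((((⅐)*115)/(9 + (-72)²)))) = 0*(41595104/((115/(7*(9 + 5184))))) = 0*(41595104/(((115/7)/5193))) = 0*(41595104/(((115/7)*(1/5193)))) = 0*(41595104/(115/36351)) = 0*(41595104*(36351/115)) = 0*(1512023625504/115) = 0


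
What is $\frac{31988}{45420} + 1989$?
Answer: $\frac{22593092}{11355} \approx 1989.7$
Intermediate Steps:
$\frac{31988}{45420} + 1989 = 31988 \cdot \frac{1}{45420} + 1989 = \frac{7997}{11355} + 1989 = \frac{22593092}{11355}$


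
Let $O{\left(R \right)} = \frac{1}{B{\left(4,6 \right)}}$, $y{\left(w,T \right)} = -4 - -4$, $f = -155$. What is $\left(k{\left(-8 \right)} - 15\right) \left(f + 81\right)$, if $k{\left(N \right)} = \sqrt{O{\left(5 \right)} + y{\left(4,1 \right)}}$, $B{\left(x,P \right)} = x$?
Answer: $1073$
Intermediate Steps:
$y{\left(w,T \right)} = 0$ ($y{\left(w,T \right)} = -4 + 4 = 0$)
$O{\left(R \right)} = \frac{1}{4}$
$k{\left(N \right)} = \frac{1}{2}$ ($k{\left(N \right)} = \sqrt{\frac{1}{4} + 0} = \sqrt{\frac{1}{4}} = \frac{1}{2}$)
$\left(k{\left(-8 \right)} - 15\right) \left(f + 81\right) = \left(\frac{1}{2} - 15\right) \left(-155 + 81\right) = \left(- \frac{29}{2}\right) \left(-74\right) = 1073$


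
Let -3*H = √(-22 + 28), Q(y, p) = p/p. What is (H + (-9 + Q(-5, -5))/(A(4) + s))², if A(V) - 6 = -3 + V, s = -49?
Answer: 310/441 - 8*√6/63 ≈ 0.39190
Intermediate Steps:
Q(y, p) = 1
A(V) = 3 + V (A(V) = 6 + (-3 + V) = 3 + V)
H = -√6/3 (H = -√(-22 + 28)/3 = -√6/3 ≈ -0.81650)
(H + (-9 + Q(-5, -5))/(A(4) + s))² = (-√6/3 + (-9 + 1)/((3 + 4) - 49))² = (-√6/3 - 8/(7 - 49))² = (-√6/3 - 8/(-42))² = (-√6/3 - 8*(-1/42))² = (-√6/3 + 4/21)² = (4/21 - √6/3)²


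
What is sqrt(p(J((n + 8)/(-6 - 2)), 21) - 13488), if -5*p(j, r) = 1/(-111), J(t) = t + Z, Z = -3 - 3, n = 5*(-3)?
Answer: I*sqrt(4154640645)/555 ≈ 116.14*I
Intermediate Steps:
n = -15
Z = -6
J(t) = -6 + t (J(t) = t - 6 = -6 + t)
p(j, r) = 1/555 (p(j, r) = -1/5/(-111) = -1/5*(-1/111) = 1/555)
sqrt(p(J((n + 8)/(-6 - 2)), 21) - 13488) = sqrt(1/555 - 13488) = sqrt(-7485839/555) = I*sqrt(4154640645)/555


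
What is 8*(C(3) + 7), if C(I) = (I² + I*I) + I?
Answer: 224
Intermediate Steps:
C(I) = I + 2*I² (C(I) = (I² + I²) + I = 2*I² + I = I + 2*I²)
8*(C(3) + 7) = 8*(3*(1 + 2*3) + 7) = 8*(3*(1 + 6) + 7) = 8*(3*7 + 7) = 8*(21 + 7) = 8*28 = 224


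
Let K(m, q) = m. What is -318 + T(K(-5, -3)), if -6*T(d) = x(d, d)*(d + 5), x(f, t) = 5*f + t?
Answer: -318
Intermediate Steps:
x(f, t) = t + 5*f
T(d) = -d*(5 + d) (T(d) = -(d + 5*d)*(d + 5)/6 = -6*d*(5 + d)/6 = -d*(5 + d))
-318 + T(K(-5, -3)) = -318 - 1*(-5)*(5 - 5) = -318 - 1*(-5)*0 = -318 + 0 = -318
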